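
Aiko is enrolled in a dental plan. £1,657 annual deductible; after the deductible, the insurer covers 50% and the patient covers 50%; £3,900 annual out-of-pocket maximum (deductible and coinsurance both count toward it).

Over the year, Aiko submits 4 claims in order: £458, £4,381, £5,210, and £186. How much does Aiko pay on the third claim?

#1 (£458): entire amount goes to the deductible. Patient owes £458 (running OOP £458).
#2 (£4,381): deductible takes £1,199, £3,182 remains; coinsurance £3,182 × 50% = £1,591. Patient owes £2,790 (running OOP £3,248).
#3 (£5,210): deductible already satisfied, so patient's share is 50% × £5,210 = £2,605. Adding that to £3,248 gives £5,853, past the £3,900 cap; patient pays only £3,900 − £3,248 = £652.

£652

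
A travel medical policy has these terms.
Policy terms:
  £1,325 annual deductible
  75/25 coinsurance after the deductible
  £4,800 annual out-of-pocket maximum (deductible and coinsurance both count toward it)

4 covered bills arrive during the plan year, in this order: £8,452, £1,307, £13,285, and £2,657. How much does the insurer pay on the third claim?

#1 (£8,452): deductible takes £1,325, £7,127 remains; traveler's 25% is £1,781.75. Traveler pays £3,106.75; OOP now £3,106.75. Insurer: £8,452 − £3,106.75 = £5,345.25.
#2 (£1,307): deductible already satisfied, so traveler's share is 25% × £1,307 = £326.75. Traveler owes £326.75 (running OOP £3,433.50). Insurer: £1,307 − £326.75 = £980.25.
#3 (£13,285): deductible already satisfied, so traveler's share is 25% × £13,285 = £3,321.25. Adding that to £3,433.50 gives £6,754.75, past the £4,800 cap; traveler pays only £4,800 − £3,433.50 = £1,366.50. Insurer: £13,285 − £1,366.50 = £11,918.50.

£11,918.50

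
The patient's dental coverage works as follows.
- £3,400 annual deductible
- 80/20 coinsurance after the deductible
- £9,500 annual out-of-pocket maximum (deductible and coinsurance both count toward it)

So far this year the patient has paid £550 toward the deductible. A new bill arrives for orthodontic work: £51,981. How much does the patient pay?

£550 of the £3,400 deductible is already met, leaving £2,850.
After the £2,850 deductible portion, £51,981 − £2,850 = £49,131 is subject to coinsurance.
20% of £49,131 = £9,826.20 falls to the patient.
Patient responsibility before any cap: £2,850 + £9,826.20 = £12,676.20.
Year-to-date out-of-pocket would reach £550 + £12,676.20 = £13,226.20, above the £9,500 maximum, so the patient pays only £9,500 − £550 = £8,950.

£8,950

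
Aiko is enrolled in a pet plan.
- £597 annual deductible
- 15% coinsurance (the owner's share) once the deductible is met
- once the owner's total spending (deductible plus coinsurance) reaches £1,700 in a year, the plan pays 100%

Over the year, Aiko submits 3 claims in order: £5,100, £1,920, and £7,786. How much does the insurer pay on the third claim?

#1 (£5,100): deductible takes £597, £4,503 remains; 15% of £4,503 = £675.45. Owner owes £1,272.45 (running OOP £1,272.45). Plan pays £5,100 − £1,272.45 = £3,827.55.
#2 (£1,920): 15% coinsurance on £1,920 = £288. Owner owes £288 (running OOP £1,560.45). Insurer: £1,920 − £288 = £1,632.
#3 (£7,786): 15% coinsurance on £7,786 = £1,167.90. That would push OOP to £2,728.35, over the £1,700 cap, so owner pays £1,700 − £1,560.45 = £139.55. Plan pays £7,786 − £139.55 = £7,646.45.

£7,646.45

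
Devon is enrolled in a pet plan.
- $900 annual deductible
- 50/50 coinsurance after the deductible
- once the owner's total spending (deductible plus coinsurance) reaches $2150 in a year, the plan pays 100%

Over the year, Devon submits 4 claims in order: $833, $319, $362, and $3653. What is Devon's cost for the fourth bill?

$943

#1 ($833): fully absorbed by the deductible. Owner pays $833; OOP now $833.
#2 ($319): deductible takes $67, $252 remains; 50% of $252 = $126. Cost to owner: $193. OOP to date $1026.
#3 ($362): deductible already satisfied, so owner's share is 50% × $362 = $181. Owner pays $181; OOP now $1207.
#4 ($3653): deductible already satisfied, so owner's share is 50% × $3653 = $1826.50. Adding that to $1207 gives $3033.50, past the $2150 cap; owner pays only $2150 − $1207 = $943.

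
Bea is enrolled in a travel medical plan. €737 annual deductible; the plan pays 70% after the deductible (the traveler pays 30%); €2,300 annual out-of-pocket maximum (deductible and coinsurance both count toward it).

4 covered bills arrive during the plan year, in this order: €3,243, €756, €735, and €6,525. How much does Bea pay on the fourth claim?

€363.90

Bill 1, €3,243: €737 to deductible, leaving €2,506; traveler's 30% is €751.80. Traveler pays €1,488.80; OOP now €1,488.80.
Bill 2, €756: deductible already satisfied, so traveler's share is 30% × €756 = €226.80. Traveler owes €226.80 (running OOP €1,715.60).
Bill 3, €735: deductible already satisfied, so traveler's share is 30% × €735 = €220.50. Cost to traveler: €220.50. OOP to date €1,936.10.
Bill 4, €6,525: deductible already satisfied, so traveler's share is 30% × €6,525 = €1,957.50. That would push OOP to €3,893.60, over the €2,300 cap, so traveler pays €2,300 − €1,936.10 = €363.90.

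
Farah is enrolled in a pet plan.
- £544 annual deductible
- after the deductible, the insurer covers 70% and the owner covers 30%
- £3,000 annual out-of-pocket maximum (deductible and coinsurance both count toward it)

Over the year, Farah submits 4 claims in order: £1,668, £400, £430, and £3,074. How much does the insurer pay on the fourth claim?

£2,151.80

Bill 1, £1,668: £544 to deductible, leaving £1,124; 30% of £1,124 = £337.20. Owner owes £881.20 (running OOP £881.20). Insurer: £1,668 − £881.20 = £786.80.
Bill 2, £400: 30% coinsurance on £400 = £120. Owner pays £120; OOP now £1,001.20. Plan pays £400 − £120 = £280.
Bill 3, £430: deductible met; 30% of £430 = £129. Cost to owner: £129. OOP to date £1,130.20. Insurer: £430 − £129 = £301.
Bill 4, £3,074: deductible met; 30% of £3,074 = £922.20. Owner pays £922.20; OOP now £2,052.40. Insurer: £3,074 − £922.20 = £2,151.80.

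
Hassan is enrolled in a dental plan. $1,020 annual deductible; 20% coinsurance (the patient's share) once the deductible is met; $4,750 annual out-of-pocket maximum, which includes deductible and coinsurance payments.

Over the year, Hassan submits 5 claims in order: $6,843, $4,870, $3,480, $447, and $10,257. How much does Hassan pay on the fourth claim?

$89.40

Claim 1 — $6,843: $1,020 finishes the deductible; $5,823 goes to coinsurance; patient's 20% is $1,164.60. Patient owes $2,184.60 (running OOP $2,184.60).
Claim 2 — $4,870: 20% coinsurance on $4,870 = $974. Patient pays $974; OOP now $3,158.60.
Claim 3 — $3,480: deductible met; 20% of $3,480 = $696. Patient owes $696 (running OOP $3,854.60).
Claim 4 — $447: deductible already satisfied, so patient's share is 20% × $447 = $89.40. Patient pays $89.40; OOP now $3,944.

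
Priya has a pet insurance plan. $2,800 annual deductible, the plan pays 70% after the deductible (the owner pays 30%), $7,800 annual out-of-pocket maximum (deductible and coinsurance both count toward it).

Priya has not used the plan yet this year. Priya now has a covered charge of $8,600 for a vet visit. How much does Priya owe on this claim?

$4,540

Nothing has been paid toward the $2,800 deductible, so the first $2,800 of this charge is applied there.
The remaining $5,800 (= $8,600 − $2,800) moves to coinsurance.
Owner's 30% share of $5,800 is $1,740.
Owner responsibility before any cap: $2,800 + $1,740 = $4,540.
Year-to-date out-of-pocket becomes $0 + $4,540 = $4,540, still under the $7,800 maximum, so no cap applies.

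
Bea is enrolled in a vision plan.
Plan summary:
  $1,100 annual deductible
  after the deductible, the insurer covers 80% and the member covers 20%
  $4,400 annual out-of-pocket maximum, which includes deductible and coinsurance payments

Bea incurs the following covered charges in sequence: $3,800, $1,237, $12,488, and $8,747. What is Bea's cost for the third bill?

#1 ($3,800): $1,100 to deductible, leaving $2,700; member's 20% is $540. Cost to member: $1,640. OOP to date $1,640.
#2 ($1,237): deductible already satisfied, so member's share is 20% × $1,237 = $247.40. Member owes $247.40 (running OOP $1,887.40).
#3 ($12,488): 20% coinsurance on $12,488 = $2,497.60. Member pays $2,497.60; OOP now $4,385.

$2,497.60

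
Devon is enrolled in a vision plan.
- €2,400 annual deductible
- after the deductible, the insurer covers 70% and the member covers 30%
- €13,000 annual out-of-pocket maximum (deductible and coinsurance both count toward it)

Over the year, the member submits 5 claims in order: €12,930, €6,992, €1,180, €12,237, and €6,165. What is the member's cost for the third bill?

€354

#1 (€12,930): €2,400 to deductible, leaving €10,530; coinsurance €10,530 × 30% = €3,159. Member owes €5,559 (running OOP €5,559).
#2 (€6,992): 30% coinsurance on €6,992 = €2,097.60. Cost to member: €2,097.60. OOP to date €7,656.60.
#3 (€1,180): 30% coinsurance on €1,180 = €354. Member pays €354; OOP now €8,010.60.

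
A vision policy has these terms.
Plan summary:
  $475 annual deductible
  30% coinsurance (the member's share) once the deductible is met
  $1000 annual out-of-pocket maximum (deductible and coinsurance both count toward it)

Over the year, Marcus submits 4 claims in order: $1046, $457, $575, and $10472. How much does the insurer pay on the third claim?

$402.50

#1 ($1046): deductible takes $475, $571 remains; member's 30% is $171.30. Member owes $646.30 (running OOP $646.30). Insurer: $1046 − $646.30 = $399.70.
#2 ($457): deductible already satisfied, so member's share is 30% × $457 = $137.10. Member owes $137.10 (running OOP $783.40). Insurer: $457 − $137.10 = $319.90.
#3 ($575): deductible met; 30% of $575 = $172.50. Member owes $172.50 (running OOP $955.90). Plan pays $575 − $172.50 = $402.50.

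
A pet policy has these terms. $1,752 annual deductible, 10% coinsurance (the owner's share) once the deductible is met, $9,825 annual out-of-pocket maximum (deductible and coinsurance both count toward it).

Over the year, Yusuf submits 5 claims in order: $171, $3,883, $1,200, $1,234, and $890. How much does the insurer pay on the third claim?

Claim 1 — $171: fully absorbed by the deductible. Owner owes $171 (running OOP $171). Insurer: $171 − $171 = $0.
Claim 2 — $3,883: deductible takes $1,581, $2,302 remains; coinsurance $2,302 × 10% = $230.20. Owner pays $1,811.20; OOP now $1,982.20. Plan pays $3,883 − $1,811.20 = $2,071.80.
Claim 3 — $1,200: 10% coinsurance on $1,200 = $120. Owner owes $120 (running OOP $2,102.20). Plan pays $1,200 − $120 = $1,080.

$1,080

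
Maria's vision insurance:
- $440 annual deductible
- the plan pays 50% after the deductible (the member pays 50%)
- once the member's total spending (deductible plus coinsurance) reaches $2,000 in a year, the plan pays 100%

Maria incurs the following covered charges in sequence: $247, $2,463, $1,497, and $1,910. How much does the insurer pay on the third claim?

$1,072

Claim 1 — $247: fully absorbed by the deductible. Member owes $247 (running OOP $247). Insurer: $247 − $247 = $0.
Claim 2 — $2,463: deductible takes $193, $2,270 remains; coinsurance $2,270 × 50% = $1,135. Cost to member: $1,328. OOP to date $1,575. Insurer: $2,463 − $1,328 = $1,135.
Claim 3 — $1,497: deductible already satisfied, so member's share is 50% × $1,497 = $748.50. Adding that to $1,575 gives $2,323.50, past the $2,000 cap; member pays only $2,000 − $1,575 = $425. Insurer: $1,497 − $425 = $1,072.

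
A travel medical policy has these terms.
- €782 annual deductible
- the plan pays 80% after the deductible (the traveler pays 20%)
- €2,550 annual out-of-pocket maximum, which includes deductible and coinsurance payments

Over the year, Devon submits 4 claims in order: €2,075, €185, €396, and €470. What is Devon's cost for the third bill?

Bill 1, €2,075: deductible takes €782, €1,293 remains; 20% of €1,293 = €258.60. Traveler owes €1,040.60 (running OOP €1,040.60).
Bill 2, €185: deductible already satisfied, so traveler's share is 20% × €185 = €37. Traveler pays €37; OOP now €1,077.60.
Bill 3, €396: 20% coinsurance on €396 = €79.20. Cost to traveler: €79.20. OOP to date €1,156.80.

€79.20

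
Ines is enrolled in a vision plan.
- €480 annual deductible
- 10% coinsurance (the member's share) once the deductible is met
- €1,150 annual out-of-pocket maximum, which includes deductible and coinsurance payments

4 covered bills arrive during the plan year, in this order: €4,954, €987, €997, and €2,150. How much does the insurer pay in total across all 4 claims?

€7,938

Bill 1, €4,954: deductible takes €480, €4,474 remains; coinsurance €4,474 × 10% = €447.40. Member pays €927.40; OOP now €927.40. Plan pays €4,954 − €927.40 = €4,026.60.
Bill 2, €987: deductible already satisfied, so member's share is 10% × €987 = €98.70. Cost to member: €98.70. OOP to date €1,026.10. Plan pays €987 − €98.70 = €888.30.
Bill 3, €997: deductible met; 10% of €997 = €99.70. Member pays €99.70; OOP now €1,125.80. Insurer: €997 − €99.70 = €897.30.
Bill 4, €2,150: 10% coinsurance on €2,150 = €215. Adding that to €1,125.80 gives €1,340.80, past the €1,150 cap; member pays only €1,150 − €1,125.80 = €24.20. Insurer: €2,150 − €24.20 = €2,125.80.
Insurer total = bills − member's total = €9,088 − €1,150 = €7,938.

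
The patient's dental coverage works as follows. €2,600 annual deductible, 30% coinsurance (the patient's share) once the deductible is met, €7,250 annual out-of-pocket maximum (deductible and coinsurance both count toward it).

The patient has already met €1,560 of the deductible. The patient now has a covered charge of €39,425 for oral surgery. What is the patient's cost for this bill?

Remaining deductible: €2,600 − €1,560 = €1,040.
After the €1,040 deductible portion, €39,425 − €1,040 = €38,385 is subject to coinsurance.
Patient's 30% share of €38,385 is €11,515.50.
So the patient owes €1,040 + €11,515.50 = €12,555.50 before any cap.
That would bring total out-of-pocket to €14,115.50, past the €7,250 cap. The patient is capped at €7,250 − €1,560 = €5,690 on this claim.

€5,690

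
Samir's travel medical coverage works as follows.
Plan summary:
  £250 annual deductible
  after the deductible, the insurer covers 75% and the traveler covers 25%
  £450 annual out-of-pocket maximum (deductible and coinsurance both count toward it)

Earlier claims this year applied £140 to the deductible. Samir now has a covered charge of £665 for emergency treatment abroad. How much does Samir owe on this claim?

Deductible still to meet: £250 − £140 = £110.
That leaves £665 − £110 = £555 for coinsurance.
Traveler's 25% share of £555 is £138.75.
That puts the traveler's cost at £110 + £138.75 = £248.75 before any cap.
Year-to-date out-of-pocket becomes £140 + £248.75 = £388.75, still under the £450 maximum, so no cap applies.

£248.75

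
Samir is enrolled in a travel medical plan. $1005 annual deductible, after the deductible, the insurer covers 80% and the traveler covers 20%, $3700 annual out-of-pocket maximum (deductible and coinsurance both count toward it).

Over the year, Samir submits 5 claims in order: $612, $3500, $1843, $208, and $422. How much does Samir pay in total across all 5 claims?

Bill 1, $612: fully absorbed by the deductible. Cost to traveler: $612. OOP to date $612.
Bill 2, $3500: deductible takes $393, $3107 remains; traveler's 20% is $621.40. Traveler owes $1014.40 (running OOP $1626.40).
Bill 3, $1843: 20% coinsurance on $1843 = $368.60. Cost to traveler: $368.60. OOP to date $1995.
Bill 4, $208: deductible already satisfied, so traveler's share is 20% × $208 = $41.60. Cost to traveler: $41.60. OOP to date $2036.60.
Bill 5, $422: deductible already satisfied, so traveler's share is 20% × $422 = $84.40. Traveler pays $84.40; OOP now $2121.
Total paid by the traveler: $612 + $1014.40 + $368.60 + $41.60 + $84.40 = $2121.

$2121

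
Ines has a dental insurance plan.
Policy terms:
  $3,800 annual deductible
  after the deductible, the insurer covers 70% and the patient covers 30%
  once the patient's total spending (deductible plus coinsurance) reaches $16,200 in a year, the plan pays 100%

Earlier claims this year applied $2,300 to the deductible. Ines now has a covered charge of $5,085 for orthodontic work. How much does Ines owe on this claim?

$2,300 of the $3,800 deductible is already met, leaving $1,500.
That leaves $5,085 − $1,500 = $3,585 for coinsurance.
30% of $3,585 = $1,075.50 falls to the patient.
That puts the patient's cost at $1,500 + $1,075.50 = $2,575.50 before any cap.
Year-to-date out-of-pocket becomes $2,300 + $2,575.50 = $4,875.50, still under the $16,200 maximum, so no cap applies.

$2,575.50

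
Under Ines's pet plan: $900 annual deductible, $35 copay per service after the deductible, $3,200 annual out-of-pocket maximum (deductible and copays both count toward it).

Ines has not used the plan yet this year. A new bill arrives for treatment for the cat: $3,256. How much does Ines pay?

$935

The full $900 deductible is still open; $900 of this bill applies to it.
The remaining $2,356 (= $3,256 − $900) moves to the copay.
Copay on this service: $35.
That puts the owner's cost at $900 + $35 = $935 before any cap.
Total out-of-pocket so far would be $0 + $935 = $935, below the $3,200 cap — no reduction.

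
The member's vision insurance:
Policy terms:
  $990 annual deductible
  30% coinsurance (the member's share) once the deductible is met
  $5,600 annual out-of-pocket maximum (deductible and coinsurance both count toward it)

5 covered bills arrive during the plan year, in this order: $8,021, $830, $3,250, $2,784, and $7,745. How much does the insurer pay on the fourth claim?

Claim 1 — $8,021: deductible takes $990, $7,031 remains; 30% of $7,031 = $2,109.30. Member pays $3,099.30; OOP now $3,099.30. Plan pays $8,021 − $3,099.30 = $4,921.70.
Claim 2 — $830: 30% coinsurance on $830 = $249. Member pays $249; OOP now $3,348.30. Insurer: $830 − $249 = $581.
Claim 3 — $3,250: 30% coinsurance on $3,250 = $975. Cost to member: $975. OOP to date $4,323.30. Plan pays $3,250 − $975 = $2,275.
Claim 4 — $2,784: deductible already satisfied, so member's share is 30% × $2,784 = $835.20. Member pays $835.20; OOP now $5,158.50. Plan pays $2,784 − $835.20 = $1,948.80.

$1,948.80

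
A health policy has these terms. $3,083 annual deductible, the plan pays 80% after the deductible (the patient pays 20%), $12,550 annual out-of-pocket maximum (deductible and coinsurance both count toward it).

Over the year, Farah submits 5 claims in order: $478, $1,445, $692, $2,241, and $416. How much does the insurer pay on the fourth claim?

Claim 1 — $478: entire amount goes to the deductible. Patient owes $478 (running OOP $478). Insurer: $478 − $478 = $0.
Claim 2 — $1,445: entire amount goes to the deductible. Patient owes $1,445 (running OOP $1,923). Insurer: $1,445 − $1,445 = $0.
Claim 3 — $692: all of it applies to the deductible. Patient owes $692 (running OOP $2,615). Insurer: $692 − $692 = $0.
Claim 4 — $2,241: $468 to deductible, leaving $1,773; coinsurance $1,773 × 20% = $354.60. Patient owes $822.60 (running OOP $3,437.60). Plan pays $2,241 − $822.60 = $1,418.40.

$1,418.40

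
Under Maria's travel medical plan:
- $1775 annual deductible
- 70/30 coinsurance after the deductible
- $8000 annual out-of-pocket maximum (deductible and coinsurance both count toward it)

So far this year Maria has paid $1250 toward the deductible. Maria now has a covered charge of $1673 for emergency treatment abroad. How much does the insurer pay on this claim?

Deductible still to meet: $1775 − $1250 = $525.
After the $525 deductible portion, $1673 − $525 = $1148 is subject to coinsurance.
Traveler's 30% share of $1148 is $344.40.
Traveler responsibility before any cap: $525 + $344.40 = $869.40.
Total out-of-pocket so far would be $1250 + $869.40 = $2119.40, below the $8000 cap — no reduction.
Insurer pays the balance: $1673 − $869.40 = $803.60.

$803.60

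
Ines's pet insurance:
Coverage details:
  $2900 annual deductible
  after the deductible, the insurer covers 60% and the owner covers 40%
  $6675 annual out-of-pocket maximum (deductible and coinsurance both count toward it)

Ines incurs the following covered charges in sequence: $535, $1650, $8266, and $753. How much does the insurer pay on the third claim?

$4530.60

Bill 1, $535: fully absorbed by the deductible. Owner owes $535 (running OOP $535). Insurer: $535 − $535 = $0.
Bill 2, $1650: entire amount goes to the deductible. Owner pays $1650; OOP now $2185. Insurer: $1650 − $1650 = $0.
Bill 3, $8266: $715 to deductible, leaving $7551; 40% of $7551 = $3020.40. Cost to owner: $3735.40. OOP to date $5920.40. Plan pays $8266 − $3735.40 = $4530.60.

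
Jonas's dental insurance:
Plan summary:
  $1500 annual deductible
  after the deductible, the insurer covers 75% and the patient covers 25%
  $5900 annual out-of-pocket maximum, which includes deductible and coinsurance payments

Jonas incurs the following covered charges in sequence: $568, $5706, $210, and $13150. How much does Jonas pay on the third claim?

Bill 1, $568: fully absorbed by the deductible. Cost to patient: $568. OOP to date $568.
Bill 2, $5706: $932 to deductible, leaving $4774; 25% of $4774 = $1193.50. Patient pays $2125.50; OOP now $2693.50.
Bill 3, $210: 25% coinsurance on $210 = $52.50. Patient pays $52.50; OOP now $2746.

$52.50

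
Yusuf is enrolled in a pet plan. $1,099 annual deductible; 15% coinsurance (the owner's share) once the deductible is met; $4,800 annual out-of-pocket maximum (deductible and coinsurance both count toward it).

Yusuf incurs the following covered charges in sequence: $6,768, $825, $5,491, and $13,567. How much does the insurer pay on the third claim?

Claim 1 — $6,768: deductible takes $1,099, $5,669 remains; owner's 15% is $850.35. Cost to owner: $1,949.35. OOP to date $1,949.35. Plan pays $6,768 − $1,949.35 = $4,818.65.
Claim 2 — $825: 15% coinsurance on $825 = $123.75. Cost to owner: $123.75. OOP to date $2,073.10. Insurer: $825 − $123.75 = $701.25.
Claim 3 — $5,491: deductible already satisfied, so owner's share is 15% × $5,491 = $823.65. Owner pays $823.65; OOP now $2,896.75. Insurer: $5,491 − $823.65 = $4,667.35.

$4,667.35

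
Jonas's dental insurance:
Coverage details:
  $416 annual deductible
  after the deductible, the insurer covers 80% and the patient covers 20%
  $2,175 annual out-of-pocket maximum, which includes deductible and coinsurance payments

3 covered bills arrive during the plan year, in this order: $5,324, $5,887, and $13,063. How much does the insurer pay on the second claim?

Claim 1 — $5,324: deductible takes $416, $4,908 remains; patient's 20% is $981.60. Cost to patient: $1,397.60. OOP to date $1,397.60. Plan pays $5,324 − $1,397.60 = $3,926.40.
Claim 2 — $5,887: 20% coinsurance on $5,887 = $1,177.40. That would push OOP to $2,575, over the $2,175 cap, so patient pays $2,175 − $1,397.60 = $777.40. Plan pays $5,887 − $777.40 = $5,109.60.

$5,109.60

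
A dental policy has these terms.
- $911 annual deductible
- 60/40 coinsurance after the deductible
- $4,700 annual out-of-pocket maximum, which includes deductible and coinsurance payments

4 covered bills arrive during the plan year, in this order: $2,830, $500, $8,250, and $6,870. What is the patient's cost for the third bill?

$2,821.40

Bill 1, $2,830: deductible takes $911, $1,919 remains; coinsurance $1,919 × 40% = $767.60. Patient pays $1,678.60; OOP now $1,678.60.
Bill 2, $500: 40% coinsurance on $500 = $200. Patient pays $200; OOP now $1,878.60.
Bill 3, $8,250: deductible already satisfied, so patient's share is 40% × $8,250 = $3,300. OOP would hit $5,178.60 > $4,700, so the cap limits the patient to $4,700 − $1,878.60 = $2,821.40.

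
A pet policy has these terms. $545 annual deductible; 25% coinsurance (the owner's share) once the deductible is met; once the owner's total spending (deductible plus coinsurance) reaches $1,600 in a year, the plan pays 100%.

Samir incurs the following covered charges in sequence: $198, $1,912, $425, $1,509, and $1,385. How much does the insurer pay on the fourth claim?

$1,131.75

Bill 1, $198: entire amount goes to the deductible. Owner pays $198; OOP now $198. Plan pays $198 − $198 = $0.
Bill 2, $1,912: $347 finishes the deductible; $1,565 goes to coinsurance; owner's 25% is $391.25. Cost to owner: $738.25. OOP to date $936.25. Plan pays $1,912 − $738.25 = $1,173.75.
Bill 3, $425: deductible met; 25% of $425 = $106.25. Owner owes $106.25 (running OOP $1,042.50). Insurer: $425 − $106.25 = $318.75.
Bill 4, $1,509: deductible already satisfied, so owner's share is 25% × $1,509 = $377.25. Cost to owner: $377.25. OOP to date $1,419.75. Insurer: $1,509 − $377.25 = $1,131.75.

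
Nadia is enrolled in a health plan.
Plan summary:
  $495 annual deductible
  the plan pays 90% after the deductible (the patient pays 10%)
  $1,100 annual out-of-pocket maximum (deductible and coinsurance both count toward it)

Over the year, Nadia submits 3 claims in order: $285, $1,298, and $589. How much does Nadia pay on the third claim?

#1 ($285): all of it applies to the deductible. Cost to patient: $285. OOP to date $285.
#2 ($1,298): $210 finishes the deductible; $1,088 goes to coinsurance; coinsurance $1,088 × 10% = $108.80. Patient pays $318.80; OOP now $603.80.
#3 ($589): 10% coinsurance on $589 = $58.90. Cost to patient: $58.90. OOP to date $662.70.

$58.90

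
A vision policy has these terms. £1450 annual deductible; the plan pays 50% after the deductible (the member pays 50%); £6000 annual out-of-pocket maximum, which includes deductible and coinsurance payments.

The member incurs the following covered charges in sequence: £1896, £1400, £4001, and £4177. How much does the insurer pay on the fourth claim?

Claim 1 — £1896: £1450 to deductible, leaving £446; coinsurance £446 × 50% = £223. Cost to member: £1673. OOP to date £1673. Insurer: £1896 − £1673 = £223.
Claim 2 — £1400: 50% coinsurance on £1400 = £700. Member owes £700 (running OOP £2373). Plan pays £1400 − £700 = £700.
Claim 3 — £4001: 50% coinsurance on £4001 = £2000.50. Member owes £2000.50 (running OOP £4373.50). Insurer: £4001 − £2000.50 = £2000.50.
Claim 4 — £4177: deductible met; 50% of £4177 = £2088.50. Adding that to £4373.50 gives £6462, past the £6000 cap; member pays only £6000 − £4373.50 = £1626.50. Plan pays £4177 − £1626.50 = £2550.50.

£2550.50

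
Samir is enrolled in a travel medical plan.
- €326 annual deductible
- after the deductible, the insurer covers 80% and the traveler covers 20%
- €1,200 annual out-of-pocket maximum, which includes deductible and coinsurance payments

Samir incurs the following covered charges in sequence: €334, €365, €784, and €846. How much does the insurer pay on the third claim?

€627.20

Bill 1, €334: deductible takes €326, €8 remains; traveler's 20% is €1.60. Traveler pays €327.60; OOP now €327.60. Insurer: €334 − €327.60 = €6.40.
Bill 2, €365: deductible already satisfied, so traveler's share is 20% × €365 = €73. Traveler owes €73 (running OOP €400.60). Insurer: €365 − €73 = €292.
Bill 3, €784: deductible already satisfied, so traveler's share is 20% × €784 = €156.80. Traveler pays €156.80; OOP now €557.40. Insurer: €784 − €156.80 = €627.20.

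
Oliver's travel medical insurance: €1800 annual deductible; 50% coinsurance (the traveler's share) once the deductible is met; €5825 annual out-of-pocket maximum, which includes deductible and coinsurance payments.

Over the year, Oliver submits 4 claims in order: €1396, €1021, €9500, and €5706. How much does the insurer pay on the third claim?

€5783.50

Claim 1 (€1396): fully absorbed by the deductible. Cost to traveler: €1396. OOP to date €1396. Insurer: €1396 − €1396 = €0.
Claim 2 (€1021): deductible takes €404, €617 remains; coinsurance €617 × 50% = €308.50. Traveler pays €712.50; OOP now €2108.50. Insurer: €1021 − €712.50 = €308.50.
Claim 3 (€9500): deductible already satisfied, so traveler's share is 50% × €9500 = €4750. OOP would hit €6858.50 > €5825, so the cap limits the traveler to €5825 − €2108.50 = €3716.50. Insurer: €9500 − €3716.50 = €5783.50.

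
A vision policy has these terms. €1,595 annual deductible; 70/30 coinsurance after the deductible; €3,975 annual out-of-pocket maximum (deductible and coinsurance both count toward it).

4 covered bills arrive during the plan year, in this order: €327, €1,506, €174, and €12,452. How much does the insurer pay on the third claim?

€121.80

#1 (€327): all of it applies to the deductible. Member pays €327; OOP now €327. Insurer: €327 − €327 = €0.
#2 (€1,506): €1,268 to deductible, leaving €238; member's 30% is €71.40. Cost to member: €1,339.40. OOP to date €1,666.40. Plan pays €1,506 − €1,339.40 = €166.60.
#3 (€174): 30% coinsurance on €174 = €52.20. Member pays €52.20; OOP now €1,718.60. Insurer: €174 − €52.20 = €121.80.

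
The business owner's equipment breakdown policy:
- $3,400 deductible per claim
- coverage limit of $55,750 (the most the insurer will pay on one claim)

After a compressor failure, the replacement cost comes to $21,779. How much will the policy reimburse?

Subtract the deductible: $21,779 − $3,400 = $18,379.
$18,379 is within the $55,750 limit, so the insurer pays $18,379.

$18,379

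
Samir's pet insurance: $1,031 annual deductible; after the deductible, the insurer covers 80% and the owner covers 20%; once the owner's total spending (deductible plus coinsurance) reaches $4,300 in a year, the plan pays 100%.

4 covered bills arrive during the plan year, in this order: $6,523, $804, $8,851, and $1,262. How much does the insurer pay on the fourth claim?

$1,022.40

#1 ($6,523): $1,031 to deductible, leaving $5,492; coinsurance $5,492 × 20% = $1,098.40. Cost to owner: $2,129.40. OOP to date $2,129.40. Insurer: $6,523 − $2,129.40 = $4,393.60.
#2 ($804): deductible met; 20% of $804 = $160.80. Cost to owner: $160.80. OOP to date $2,290.20. Insurer: $804 − $160.80 = $643.20.
#3 ($8,851): deductible met; 20% of $8,851 = $1,770.20. Owner owes $1,770.20 (running OOP $4,060.40). Insurer: $8,851 − $1,770.20 = $7,080.80.
#4 ($1,262): deductible met; 20% of $1,262 = $252.40. OOP would hit $4,312.80 > $4,300, so the cap limits the owner to $4,300 − $4,060.40 = $239.60. Insurer: $1,262 − $239.60 = $1,022.40.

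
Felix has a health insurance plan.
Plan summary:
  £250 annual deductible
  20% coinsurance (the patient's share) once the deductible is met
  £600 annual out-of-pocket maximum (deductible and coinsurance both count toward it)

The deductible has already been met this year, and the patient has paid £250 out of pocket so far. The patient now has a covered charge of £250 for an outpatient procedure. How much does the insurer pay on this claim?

The deductible is already satisfied, so the full bill goes to coinsurance.
20% of £250 = £50 falls to the patient.
Total out-of-pocket so far would be £250 + £50 = £300, below the £600 cap — no reduction.
Insurer pays the balance: £250 − £50 = £200.

£200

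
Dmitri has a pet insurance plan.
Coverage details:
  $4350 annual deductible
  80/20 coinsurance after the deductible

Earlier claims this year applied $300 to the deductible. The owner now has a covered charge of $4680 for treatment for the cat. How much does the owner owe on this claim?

Deductible still to meet: $4350 − $300 = $4050.
After the $4050 deductible portion, $4680 − $4050 = $630 is subject to coinsurance.
20% of $630 = $126 falls to the owner.
That puts the owner's cost at $4050 + $126 = $4176.

$4176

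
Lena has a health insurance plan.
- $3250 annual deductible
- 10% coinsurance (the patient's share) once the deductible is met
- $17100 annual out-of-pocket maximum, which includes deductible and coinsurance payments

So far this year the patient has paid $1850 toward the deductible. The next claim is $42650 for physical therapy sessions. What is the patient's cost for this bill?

$1850 of the $3250 deductible is already met, leaving $1400.
That leaves $42650 − $1400 = $41250 for coinsurance.
Coinsurance: $41250 × 10% = $4125.
That puts the patient's cost at $1400 + $4125 = $5525 before any cap.
Cumulative spending $1850 + $5525 = $7375 stays under the $17100 maximum.

$5525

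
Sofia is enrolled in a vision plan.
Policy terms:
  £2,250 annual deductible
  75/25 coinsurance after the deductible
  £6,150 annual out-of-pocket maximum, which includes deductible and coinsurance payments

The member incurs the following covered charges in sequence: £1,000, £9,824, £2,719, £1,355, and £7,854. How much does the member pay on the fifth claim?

#1 (£1,000): entire amount goes to the deductible. Cost to member: £1,000. OOP to date £1,000.
#2 (£9,824): £1,250 finishes the deductible; £8,574 goes to coinsurance; 25% of £8,574 = £2,143.50. Member owes £3,393.50 (running OOP £4,393.50).
#3 (£2,719): deductible already satisfied, so member's share is 25% × £2,719 = £679.75. Cost to member: £679.75. OOP to date £5,073.25.
#4 (£1,355): deductible already satisfied, so member's share is 25% × £1,355 = £338.75. Member owes £338.75 (running OOP £5,412).
#5 (£7,854): deductible already satisfied, so member's share is 25% × £7,854 = £1,963.50. Adding that to £5,412 gives £7,375.50, past the £6,150 cap; member pays only £6,150 − £5,412 = £738.

£738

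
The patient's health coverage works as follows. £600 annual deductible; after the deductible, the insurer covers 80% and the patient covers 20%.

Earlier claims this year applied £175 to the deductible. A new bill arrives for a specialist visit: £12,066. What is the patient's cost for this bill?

Remaining deductible: £600 − £175 = £425.
The remaining £11,641 (= £12,066 − £425) moves to coinsurance.
Coinsurance: £11,641 × 20% = £2,328.20.
So the patient owes £425 + £2,328.20 = £2,753.20.

£2,753.20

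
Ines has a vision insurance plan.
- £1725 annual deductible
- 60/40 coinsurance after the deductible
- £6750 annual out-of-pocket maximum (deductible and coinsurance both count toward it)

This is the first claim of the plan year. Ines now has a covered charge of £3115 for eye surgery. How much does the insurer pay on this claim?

Nothing has been paid toward the £1725 deductible, so the first £1725 of this charge is applied there.
That leaves £3115 − £1725 = £1390 for coinsurance.
Coinsurance: £1390 × 40% = £556.
So the member owes £1725 + £556 = £2281 before any cap.
Cumulative spending £0 + £2281 = £2281 stays under the £6750 maximum.
The insurer covers the remainder: £3115 − £2281 = £834.

£834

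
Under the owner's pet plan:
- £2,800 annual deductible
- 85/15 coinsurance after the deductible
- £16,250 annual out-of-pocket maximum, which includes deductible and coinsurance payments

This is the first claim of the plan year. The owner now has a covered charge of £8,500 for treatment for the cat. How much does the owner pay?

The full £2,800 deductible is still open; £2,800 of this bill applies to it.
After the £2,800 deductible portion, £8,500 − £2,800 = £5,700 is subject to coinsurance.
Owner's 15% share of £5,700 is £855.
That puts the owner's cost at £2,800 + £855 = £3,655 before any cap.
Total out-of-pocket so far would be £0 + £3,655 = £3,655, below the £16,250 cap — no reduction.

£3,655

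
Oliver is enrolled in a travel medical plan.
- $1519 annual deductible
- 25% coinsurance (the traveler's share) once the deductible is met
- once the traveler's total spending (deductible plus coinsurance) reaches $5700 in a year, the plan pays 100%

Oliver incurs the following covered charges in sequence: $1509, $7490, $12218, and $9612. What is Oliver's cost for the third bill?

$2311

Bill 1, $1509: entire amount goes to the deductible. Traveler owes $1509 (running OOP $1509).
Bill 2, $7490: $10 finishes the deductible; $7480 goes to coinsurance; 25% of $7480 = $1870. Cost to traveler: $1880. OOP to date $3389.
Bill 3, $12218: deductible already satisfied, so traveler's share is 25% × $12218 = $3054.50. That would push OOP to $6443.50, over the $5700 cap, so traveler pays $5700 − $3389 = $2311.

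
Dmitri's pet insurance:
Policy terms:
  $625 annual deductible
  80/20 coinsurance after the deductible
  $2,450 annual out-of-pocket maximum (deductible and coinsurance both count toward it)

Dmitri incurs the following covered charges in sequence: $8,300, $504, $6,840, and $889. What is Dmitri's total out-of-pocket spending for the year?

Claim 1 ($8,300): $625 to deductible, leaving $7,675; 20% of $7,675 = $1,535. Owner owes $2,160 (running OOP $2,160).
Claim 2 ($504): 20% coinsurance on $504 = $100.80. Cost to owner: $100.80. OOP to date $2,260.80.
Claim 3 ($6,840): deductible met; 20% of $6,840 = $1,368. Adding that to $2,260.80 gives $3,628.80, past the $2,450 cap; owner pays only $2,450 − $2,260.80 = $189.20.
Claim 4 ($889): deductible already satisfied, so owner's share is 20% × $889 = $177.80. That would push OOP to $2,627.80, over the $2,450 cap, so owner pays $2,450 − $2,450 = $0.
Total paid by the owner: $2,160 + $100.80 + $189.20 + $0 = $2,450.

$2,450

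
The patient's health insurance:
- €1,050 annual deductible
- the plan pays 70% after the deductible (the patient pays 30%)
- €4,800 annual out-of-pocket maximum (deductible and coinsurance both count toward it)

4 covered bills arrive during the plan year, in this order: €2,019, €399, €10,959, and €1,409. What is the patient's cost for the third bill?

Claim 1 — €2,019: deductible takes €1,050, €969 remains; coinsurance €969 × 30% = €290.70. Patient owes €1,340.70 (running OOP €1,340.70).
Claim 2 — €399: 30% coinsurance on €399 = €119.70. Patient pays €119.70; OOP now €1,460.40.
Claim 3 — €10,959: 30% coinsurance on €10,959 = €3,287.70. Cost to patient: €3,287.70. OOP to date €4,748.10.

€3,287.70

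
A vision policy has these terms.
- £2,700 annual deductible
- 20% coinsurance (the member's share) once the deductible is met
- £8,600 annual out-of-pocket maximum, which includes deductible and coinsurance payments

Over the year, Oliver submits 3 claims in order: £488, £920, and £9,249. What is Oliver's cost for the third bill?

Bill 1, £488: entire amount goes to the deductible. Cost to member: £488. OOP to date £488.
Bill 2, £920: all of it applies to the deductible. Member pays £920; OOP now £1,408.
Bill 3, £9,249: deductible takes £1,292, £7,957 remains; 20% of £7,957 = £1,591.40. Member owes £2,883.40 (running OOP £4,291.40).

£2,883.40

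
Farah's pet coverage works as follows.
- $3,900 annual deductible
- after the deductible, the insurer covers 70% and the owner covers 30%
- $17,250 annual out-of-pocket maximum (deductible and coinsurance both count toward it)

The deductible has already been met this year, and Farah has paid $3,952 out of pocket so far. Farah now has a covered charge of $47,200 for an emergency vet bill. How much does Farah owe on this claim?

With the deductible met, the entire $47,200 is subject to coinsurance.
Owner's 30% share of $47,200 is $14,160.
That would bring total out-of-pocket to $18,112, past the $17,250 cap. The owner is capped at $17,250 − $3,952 = $13,298 on this claim.

$13,298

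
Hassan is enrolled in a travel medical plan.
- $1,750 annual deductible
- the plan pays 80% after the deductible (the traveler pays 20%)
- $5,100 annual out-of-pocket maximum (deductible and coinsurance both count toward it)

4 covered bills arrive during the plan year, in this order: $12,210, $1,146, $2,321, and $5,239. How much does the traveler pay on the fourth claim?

$564.60

Claim 1 — $12,210: $1,750 to deductible, leaving $10,460; coinsurance $10,460 × 20% = $2,092. Traveler owes $3,842 (running OOP $3,842).
Claim 2 — $1,146: 20% coinsurance on $1,146 = $229.20. Cost to traveler: $229.20. OOP to date $4,071.20.
Claim 3 — $2,321: 20% coinsurance on $2,321 = $464.20. Traveler pays $464.20; OOP now $4,535.40.
Claim 4 — $5,239: deductible met; 20% of $5,239 = $1,047.80. That would push OOP to $5,583.20, over the $5,100 cap, so traveler pays $5,100 − $4,535.40 = $564.60.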